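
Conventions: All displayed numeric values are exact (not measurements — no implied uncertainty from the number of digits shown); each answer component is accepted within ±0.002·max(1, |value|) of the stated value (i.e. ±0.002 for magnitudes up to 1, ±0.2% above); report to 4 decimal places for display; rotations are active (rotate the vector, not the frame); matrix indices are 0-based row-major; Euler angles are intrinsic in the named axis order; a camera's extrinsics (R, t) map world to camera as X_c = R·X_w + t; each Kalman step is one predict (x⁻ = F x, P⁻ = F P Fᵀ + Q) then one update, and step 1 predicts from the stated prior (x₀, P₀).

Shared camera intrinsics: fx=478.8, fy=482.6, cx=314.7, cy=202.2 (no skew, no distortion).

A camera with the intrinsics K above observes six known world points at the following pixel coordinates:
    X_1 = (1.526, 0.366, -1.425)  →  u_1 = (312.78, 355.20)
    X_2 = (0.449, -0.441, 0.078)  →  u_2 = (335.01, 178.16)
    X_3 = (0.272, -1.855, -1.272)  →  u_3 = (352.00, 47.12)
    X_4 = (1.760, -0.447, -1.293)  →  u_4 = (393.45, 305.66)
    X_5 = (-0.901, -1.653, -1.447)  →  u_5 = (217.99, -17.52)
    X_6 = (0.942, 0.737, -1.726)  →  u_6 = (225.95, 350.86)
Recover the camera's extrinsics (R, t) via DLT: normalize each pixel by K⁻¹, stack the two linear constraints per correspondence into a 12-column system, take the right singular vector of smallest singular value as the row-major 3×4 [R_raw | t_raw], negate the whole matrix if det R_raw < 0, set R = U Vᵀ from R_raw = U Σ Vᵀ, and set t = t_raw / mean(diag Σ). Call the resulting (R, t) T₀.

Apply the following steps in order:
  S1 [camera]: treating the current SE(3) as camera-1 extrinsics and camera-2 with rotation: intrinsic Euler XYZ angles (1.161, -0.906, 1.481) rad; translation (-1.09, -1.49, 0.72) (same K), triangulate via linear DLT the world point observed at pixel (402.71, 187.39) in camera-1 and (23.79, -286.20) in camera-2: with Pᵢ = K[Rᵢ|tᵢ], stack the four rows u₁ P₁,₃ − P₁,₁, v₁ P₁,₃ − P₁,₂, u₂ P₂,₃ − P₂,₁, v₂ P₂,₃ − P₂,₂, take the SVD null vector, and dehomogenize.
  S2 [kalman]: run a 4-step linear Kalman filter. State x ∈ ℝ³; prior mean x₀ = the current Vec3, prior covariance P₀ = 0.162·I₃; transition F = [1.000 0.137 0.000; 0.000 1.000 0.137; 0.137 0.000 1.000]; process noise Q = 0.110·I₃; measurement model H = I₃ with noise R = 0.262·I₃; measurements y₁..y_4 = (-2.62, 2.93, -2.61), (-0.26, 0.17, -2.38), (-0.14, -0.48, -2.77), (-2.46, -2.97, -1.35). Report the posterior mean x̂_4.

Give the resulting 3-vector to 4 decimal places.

source (pnp_recover): camera pose = R=[0.7433 -0.5262 0.4130; 0.6371 0.7450 -0.1975; -0.2038 0.4099 0.8891], t=(-0.3701, -0.2100, 5.5803)
after S1 (triangulate): (1.0444, -0.6460, 0.7683)
after S2 (kf_track): (-1.4009, -1.6369, -1.9633)

result = (-1.4009, -1.6369, -1.9633)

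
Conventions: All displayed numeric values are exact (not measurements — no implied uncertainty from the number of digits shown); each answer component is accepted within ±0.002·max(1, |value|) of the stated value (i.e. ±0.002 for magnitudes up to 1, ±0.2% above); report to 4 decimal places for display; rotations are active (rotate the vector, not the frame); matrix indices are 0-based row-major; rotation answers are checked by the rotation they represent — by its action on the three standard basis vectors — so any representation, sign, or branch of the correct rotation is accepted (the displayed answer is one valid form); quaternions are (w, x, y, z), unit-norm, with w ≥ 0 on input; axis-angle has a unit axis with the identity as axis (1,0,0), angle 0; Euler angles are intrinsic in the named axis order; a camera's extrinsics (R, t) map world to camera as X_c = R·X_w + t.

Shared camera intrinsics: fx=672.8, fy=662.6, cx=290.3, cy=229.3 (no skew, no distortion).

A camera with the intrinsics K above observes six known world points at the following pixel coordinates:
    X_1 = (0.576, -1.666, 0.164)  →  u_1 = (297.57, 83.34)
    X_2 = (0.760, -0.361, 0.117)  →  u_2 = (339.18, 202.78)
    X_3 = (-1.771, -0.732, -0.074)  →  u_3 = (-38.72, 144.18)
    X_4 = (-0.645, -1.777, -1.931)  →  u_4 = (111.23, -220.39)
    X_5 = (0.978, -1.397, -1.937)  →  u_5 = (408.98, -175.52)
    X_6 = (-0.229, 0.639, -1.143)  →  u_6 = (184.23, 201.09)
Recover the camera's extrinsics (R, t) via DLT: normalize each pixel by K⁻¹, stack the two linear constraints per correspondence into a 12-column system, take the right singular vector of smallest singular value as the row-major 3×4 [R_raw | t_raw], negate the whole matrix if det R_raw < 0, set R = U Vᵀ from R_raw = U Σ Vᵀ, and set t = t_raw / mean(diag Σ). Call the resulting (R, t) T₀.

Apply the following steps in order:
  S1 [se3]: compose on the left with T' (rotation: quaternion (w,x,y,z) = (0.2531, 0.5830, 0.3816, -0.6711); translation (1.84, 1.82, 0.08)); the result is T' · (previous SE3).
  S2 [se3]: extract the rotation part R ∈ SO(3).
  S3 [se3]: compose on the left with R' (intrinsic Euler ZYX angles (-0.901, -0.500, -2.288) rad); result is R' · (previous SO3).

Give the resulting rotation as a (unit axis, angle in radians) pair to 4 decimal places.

source (pnp_recover): camera pose = R=[0.9941 0.0722 -0.0811; -0.0096 0.8026 0.5964; 0.1081 -0.5921 0.7986], t=(-0.3800, 0.0400, 4.2900)
after S1 (compose_se3): R=[-0.2622 0.9649 0.0129; 0.0229 0.0196 -0.9995; -0.9647 -0.2618 -0.0273], t=(-0.5841, -1.7068, 0.5662)
after S2 (rot_of_se3): [-0.2622 0.9649 0.0129; 0.0229 0.0196 -0.9995; -0.9647 -0.2618 -0.0273]
after S3 (compose_so3): [-0.9082 0.3141 0.2764; -0.0485 -0.7352 0.6761; 0.4156 0.6006 0.6830]

rotation (axis_angle) = ((-0.1907, -0.3518, -0.9165), 2.9424)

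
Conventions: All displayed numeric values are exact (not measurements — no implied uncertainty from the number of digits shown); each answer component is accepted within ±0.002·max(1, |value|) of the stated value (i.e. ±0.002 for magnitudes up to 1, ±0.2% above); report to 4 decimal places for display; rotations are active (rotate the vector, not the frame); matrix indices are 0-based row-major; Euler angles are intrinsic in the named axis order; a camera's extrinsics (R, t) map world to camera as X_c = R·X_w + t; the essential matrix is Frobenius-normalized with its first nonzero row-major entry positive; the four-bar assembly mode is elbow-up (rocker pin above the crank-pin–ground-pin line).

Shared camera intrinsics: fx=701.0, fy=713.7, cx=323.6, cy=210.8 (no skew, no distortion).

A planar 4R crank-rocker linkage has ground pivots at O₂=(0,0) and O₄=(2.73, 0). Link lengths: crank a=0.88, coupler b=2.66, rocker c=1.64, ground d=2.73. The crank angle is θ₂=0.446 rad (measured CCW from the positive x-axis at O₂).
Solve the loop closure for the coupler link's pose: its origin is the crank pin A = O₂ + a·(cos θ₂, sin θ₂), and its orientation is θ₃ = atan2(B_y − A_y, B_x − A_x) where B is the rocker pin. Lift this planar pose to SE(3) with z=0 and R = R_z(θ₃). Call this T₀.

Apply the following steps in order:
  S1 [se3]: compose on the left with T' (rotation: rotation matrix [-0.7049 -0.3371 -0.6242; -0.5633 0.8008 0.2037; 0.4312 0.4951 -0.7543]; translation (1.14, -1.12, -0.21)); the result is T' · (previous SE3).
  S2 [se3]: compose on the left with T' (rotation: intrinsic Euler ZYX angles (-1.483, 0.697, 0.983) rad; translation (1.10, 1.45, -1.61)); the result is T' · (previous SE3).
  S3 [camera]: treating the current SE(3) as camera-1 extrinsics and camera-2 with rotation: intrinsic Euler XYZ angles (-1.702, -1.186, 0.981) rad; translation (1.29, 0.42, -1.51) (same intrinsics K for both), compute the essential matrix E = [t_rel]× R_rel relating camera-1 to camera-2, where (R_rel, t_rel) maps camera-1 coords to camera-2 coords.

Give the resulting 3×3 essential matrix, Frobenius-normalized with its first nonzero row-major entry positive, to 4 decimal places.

source (fourbar_fk): coupler pose = R=[0.8923 -0.4515 0.0000; 0.4515 0.8923 0.0000; 0.0000 0.0000 1.0000], t=(0.7939, 0.3796, 0.0000)
after S1 (compose_se3): R=[-0.7811 0.0175 -0.6242; -0.1410 0.9688 0.2037; 0.6083 0.2471 -0.7543], t=(0.4525, -1.2632, 0.3203)
after S2 (compose_se3): R=[-0.6223 0.3846 0.6818; 0.4047 -0.5875 0.7008; 0.6701 0.7120 0.2099], t=(0.1180, 1.5782, -2.5703)
after S3 (essential): [0.2904 -0.6008 -0.0965; -0.4712 -0.2638 -0.3688; 0.3050 -0.0921 0.1272]

matrix = [0.2904 -0.6008 -0.0965; -0.4712 -0.2638 -0.3688; 0.3050 -0.0921 0.1272]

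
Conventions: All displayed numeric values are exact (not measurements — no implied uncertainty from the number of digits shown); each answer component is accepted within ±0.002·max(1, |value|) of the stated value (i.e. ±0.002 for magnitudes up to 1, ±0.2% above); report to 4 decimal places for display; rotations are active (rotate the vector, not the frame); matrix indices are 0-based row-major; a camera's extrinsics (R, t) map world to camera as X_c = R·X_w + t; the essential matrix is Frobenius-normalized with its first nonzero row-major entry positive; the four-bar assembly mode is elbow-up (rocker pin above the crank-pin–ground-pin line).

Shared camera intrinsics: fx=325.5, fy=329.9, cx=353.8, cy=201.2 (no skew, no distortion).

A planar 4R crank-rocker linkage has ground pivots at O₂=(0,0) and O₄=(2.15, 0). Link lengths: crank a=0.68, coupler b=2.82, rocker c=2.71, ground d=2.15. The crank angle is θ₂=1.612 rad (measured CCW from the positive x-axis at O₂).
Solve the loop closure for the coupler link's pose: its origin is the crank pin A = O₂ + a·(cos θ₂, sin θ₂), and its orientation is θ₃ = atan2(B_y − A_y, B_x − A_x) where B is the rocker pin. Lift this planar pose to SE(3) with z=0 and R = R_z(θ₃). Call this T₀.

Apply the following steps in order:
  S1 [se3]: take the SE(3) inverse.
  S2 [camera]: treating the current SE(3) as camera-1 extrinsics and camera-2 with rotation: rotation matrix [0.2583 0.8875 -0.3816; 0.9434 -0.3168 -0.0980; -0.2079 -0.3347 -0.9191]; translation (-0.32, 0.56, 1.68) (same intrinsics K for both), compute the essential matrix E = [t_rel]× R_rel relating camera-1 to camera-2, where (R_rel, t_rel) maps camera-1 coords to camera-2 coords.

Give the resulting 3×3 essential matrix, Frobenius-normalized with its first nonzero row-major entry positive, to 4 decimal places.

source (fourbar_fk): coupler pose = R=[0.6970 -0.7171 0.0000; 0.7171 0.6970 0.0000; 0.0000 0.0000 1.0000], t=(-0.0280, 0.6794, 0.0000)
after S1 (invert_se3): R=[0.6970 0.7171 0.0000; -0.7171 0.6970 -0.0000; 0.0000 0.0000 1.0000], t=(-0.4677, -0.4936, 0.0000)
after S2 (essential): [0.3495 -0.5971 0.0697; -0.6041 -0.3052 0.1412; 0.0658 0.1795 -0.0440]

matrix = [0.3495 -0.5971 0.0697; -0.6041 -0.3052 0.1412; 0.0658 0.1795 -0.0440]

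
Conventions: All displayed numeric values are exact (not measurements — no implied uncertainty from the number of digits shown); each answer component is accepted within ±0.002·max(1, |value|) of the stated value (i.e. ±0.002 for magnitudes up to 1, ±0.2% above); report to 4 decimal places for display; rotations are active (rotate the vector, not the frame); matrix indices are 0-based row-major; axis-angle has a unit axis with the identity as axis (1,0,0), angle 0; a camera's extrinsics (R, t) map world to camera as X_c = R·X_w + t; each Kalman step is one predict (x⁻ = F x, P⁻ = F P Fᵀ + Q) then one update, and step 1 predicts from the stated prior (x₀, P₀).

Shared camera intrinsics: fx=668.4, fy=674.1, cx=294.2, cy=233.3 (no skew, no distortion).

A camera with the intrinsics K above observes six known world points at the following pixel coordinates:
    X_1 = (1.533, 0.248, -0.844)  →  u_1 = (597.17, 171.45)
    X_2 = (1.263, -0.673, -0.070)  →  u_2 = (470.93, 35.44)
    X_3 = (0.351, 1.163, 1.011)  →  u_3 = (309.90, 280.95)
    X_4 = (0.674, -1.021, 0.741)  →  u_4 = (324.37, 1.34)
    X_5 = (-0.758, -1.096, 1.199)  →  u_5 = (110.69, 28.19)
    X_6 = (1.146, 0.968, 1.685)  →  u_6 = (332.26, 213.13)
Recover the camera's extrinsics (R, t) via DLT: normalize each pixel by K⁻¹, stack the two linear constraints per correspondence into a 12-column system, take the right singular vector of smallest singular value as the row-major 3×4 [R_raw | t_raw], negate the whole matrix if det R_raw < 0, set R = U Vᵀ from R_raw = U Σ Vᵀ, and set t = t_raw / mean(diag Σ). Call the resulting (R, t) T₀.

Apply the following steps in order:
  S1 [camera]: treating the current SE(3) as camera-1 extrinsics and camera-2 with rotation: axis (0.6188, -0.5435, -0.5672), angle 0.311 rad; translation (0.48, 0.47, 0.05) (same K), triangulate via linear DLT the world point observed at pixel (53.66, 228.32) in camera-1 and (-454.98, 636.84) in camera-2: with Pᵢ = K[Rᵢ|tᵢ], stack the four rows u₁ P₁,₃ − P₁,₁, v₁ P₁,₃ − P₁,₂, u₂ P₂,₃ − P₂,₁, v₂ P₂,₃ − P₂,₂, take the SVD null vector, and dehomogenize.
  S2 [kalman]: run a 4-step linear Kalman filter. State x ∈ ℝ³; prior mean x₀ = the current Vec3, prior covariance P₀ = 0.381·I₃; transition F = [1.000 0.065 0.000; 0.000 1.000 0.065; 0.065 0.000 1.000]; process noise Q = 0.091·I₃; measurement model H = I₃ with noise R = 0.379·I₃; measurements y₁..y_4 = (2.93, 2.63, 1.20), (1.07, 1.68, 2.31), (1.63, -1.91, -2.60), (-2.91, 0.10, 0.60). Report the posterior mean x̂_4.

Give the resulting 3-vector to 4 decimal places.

source (pnp_recover): camera pose = R=[0.8127 0.1517 -0.5627; -0.3290 0.9164 -0.2281; 0.4810 0.3705 0.7946], t=(0.2400, -0.3200, 4.2503)
after S1 (triangulate): (-1.4756, 0.0891, 1.2302)
after S2 (kf_track): (-0.3653, 0.1239, 0.2070)

result = (-0.3653, 0.1239, 0.2070)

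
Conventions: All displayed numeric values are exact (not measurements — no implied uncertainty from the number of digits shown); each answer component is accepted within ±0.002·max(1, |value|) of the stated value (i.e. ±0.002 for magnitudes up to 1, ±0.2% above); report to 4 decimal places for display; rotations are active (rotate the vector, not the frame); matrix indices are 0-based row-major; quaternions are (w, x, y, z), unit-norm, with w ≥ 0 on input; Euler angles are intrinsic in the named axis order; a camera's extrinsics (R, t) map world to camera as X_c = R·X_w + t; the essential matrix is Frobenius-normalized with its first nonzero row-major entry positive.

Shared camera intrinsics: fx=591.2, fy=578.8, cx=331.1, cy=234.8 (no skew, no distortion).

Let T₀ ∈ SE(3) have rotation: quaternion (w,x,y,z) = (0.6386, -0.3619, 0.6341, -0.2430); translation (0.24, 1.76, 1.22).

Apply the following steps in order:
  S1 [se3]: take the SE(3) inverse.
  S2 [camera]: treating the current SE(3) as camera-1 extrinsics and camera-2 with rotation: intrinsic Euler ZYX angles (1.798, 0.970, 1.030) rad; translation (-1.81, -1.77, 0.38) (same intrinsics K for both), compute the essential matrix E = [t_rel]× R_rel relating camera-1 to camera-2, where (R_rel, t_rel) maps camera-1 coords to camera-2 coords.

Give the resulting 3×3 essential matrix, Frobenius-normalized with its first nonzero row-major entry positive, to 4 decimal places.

matrix = [0.2858 0.0819 -0.2540; -0.3546 -0.2573 -0.5542; 0.4603 0.1443 -0.3396]

after S1 (invert_se3): R=[0.0777 -0.7694 -0.6340; -0.1486 0.6199 -0.7705; 0.9858 0.1541 -0.0662], t=(2.1090, -0.1154, -0.4270)
after S2 (essential): [0.2858 0.0819 -0.2540; -0.3546 -0.2573 -0.5542; 0.4603 0.1443 -0.3396]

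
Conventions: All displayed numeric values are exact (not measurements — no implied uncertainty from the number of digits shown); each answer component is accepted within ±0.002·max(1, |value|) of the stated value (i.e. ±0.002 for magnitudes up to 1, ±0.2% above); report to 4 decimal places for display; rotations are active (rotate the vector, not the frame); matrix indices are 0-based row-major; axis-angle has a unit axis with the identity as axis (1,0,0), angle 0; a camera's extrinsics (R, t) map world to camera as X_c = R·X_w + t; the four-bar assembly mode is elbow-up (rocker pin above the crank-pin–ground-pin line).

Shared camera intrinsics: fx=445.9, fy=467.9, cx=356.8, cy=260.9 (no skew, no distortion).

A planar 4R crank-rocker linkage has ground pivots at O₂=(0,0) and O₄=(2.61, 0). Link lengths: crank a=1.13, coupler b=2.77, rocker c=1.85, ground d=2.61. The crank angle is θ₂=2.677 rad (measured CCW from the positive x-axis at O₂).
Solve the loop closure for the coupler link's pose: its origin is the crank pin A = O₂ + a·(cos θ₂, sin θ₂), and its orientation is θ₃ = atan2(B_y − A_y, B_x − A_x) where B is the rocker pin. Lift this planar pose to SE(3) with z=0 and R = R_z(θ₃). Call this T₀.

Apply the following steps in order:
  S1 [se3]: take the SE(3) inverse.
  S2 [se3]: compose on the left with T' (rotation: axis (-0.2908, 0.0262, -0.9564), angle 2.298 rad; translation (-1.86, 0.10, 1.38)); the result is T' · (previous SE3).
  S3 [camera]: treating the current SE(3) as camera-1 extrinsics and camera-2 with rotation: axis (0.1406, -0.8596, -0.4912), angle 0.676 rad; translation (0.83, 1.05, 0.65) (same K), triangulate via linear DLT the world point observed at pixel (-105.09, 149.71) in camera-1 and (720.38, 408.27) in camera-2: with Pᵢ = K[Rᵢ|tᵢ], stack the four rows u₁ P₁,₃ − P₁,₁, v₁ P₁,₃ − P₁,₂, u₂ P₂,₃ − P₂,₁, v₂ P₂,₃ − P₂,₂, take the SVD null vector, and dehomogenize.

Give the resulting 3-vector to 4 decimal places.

result = (1.8661, 0.3351, 0.8222)

source (fourbar_fk): coupler pose = R=[0.9297 -0.3683 0.0000; 0.3683 0.9297 0.0000; 0.0000 0.0000 1.0000], t=(-1.0102, 0.5063, 0.0000)
after S1 (invert_se3): R=[0.9297 0.3683 0.0000; -0.3683 0.9297 0.0000; 0.0000 0.0000 1.0000], t=(0.7527, -0.8428, 0.0000)
after S2 (compose_se3): R=[-0.7456 0.4595 0.4826; -0.4316 -0.8848 0.1755; 0.5077 -0.0774 0.8581], t=(-2.8459, 0.1119, 1.9320)
after S3 (triangulate): (1.8661, 0.3351, 0.8222)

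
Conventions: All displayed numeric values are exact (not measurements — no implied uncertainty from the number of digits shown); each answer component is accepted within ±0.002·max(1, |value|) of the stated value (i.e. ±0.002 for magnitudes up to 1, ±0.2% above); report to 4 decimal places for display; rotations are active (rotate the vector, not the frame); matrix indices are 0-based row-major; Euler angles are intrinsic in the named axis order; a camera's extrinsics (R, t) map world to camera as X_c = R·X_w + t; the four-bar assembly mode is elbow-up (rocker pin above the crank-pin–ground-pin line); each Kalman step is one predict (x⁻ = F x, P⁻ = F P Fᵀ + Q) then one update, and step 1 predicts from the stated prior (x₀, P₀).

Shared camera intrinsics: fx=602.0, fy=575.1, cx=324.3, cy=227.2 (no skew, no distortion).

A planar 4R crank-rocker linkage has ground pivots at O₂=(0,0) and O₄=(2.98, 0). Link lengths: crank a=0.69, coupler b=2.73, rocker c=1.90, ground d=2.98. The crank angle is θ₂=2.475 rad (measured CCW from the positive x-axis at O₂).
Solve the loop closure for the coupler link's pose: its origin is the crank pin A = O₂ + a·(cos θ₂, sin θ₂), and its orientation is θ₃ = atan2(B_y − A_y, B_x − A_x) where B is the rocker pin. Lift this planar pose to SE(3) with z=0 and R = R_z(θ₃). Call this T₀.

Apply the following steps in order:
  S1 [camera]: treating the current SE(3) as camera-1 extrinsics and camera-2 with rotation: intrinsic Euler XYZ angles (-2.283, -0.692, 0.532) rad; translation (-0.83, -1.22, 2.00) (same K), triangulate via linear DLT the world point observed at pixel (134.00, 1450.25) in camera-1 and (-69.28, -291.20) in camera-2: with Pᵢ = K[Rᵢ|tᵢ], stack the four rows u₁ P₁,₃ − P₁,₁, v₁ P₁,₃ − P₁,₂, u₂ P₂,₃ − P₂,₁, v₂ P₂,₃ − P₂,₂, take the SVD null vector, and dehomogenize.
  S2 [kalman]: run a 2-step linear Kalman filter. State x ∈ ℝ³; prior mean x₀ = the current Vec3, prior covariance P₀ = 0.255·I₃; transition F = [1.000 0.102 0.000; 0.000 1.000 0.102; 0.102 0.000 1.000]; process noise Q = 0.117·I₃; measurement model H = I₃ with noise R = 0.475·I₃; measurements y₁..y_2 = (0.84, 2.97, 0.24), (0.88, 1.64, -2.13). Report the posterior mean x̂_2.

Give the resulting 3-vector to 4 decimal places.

result = (0.8346, 1.5097, -0.5719)

source (fourbar_fk): coupler pose = R=[0.9057 -0.4238 0.0000; 0.4238 0.9057 0.0000; 0.0000 0.0000 1.0000], t=(-0.5423, 0.4266, 0.0000)
after S1 (triangulate): (0.5696, 0.2521, 0.4215)
after S2 (kf_track): (0.8346, 1.5097, -0.5719)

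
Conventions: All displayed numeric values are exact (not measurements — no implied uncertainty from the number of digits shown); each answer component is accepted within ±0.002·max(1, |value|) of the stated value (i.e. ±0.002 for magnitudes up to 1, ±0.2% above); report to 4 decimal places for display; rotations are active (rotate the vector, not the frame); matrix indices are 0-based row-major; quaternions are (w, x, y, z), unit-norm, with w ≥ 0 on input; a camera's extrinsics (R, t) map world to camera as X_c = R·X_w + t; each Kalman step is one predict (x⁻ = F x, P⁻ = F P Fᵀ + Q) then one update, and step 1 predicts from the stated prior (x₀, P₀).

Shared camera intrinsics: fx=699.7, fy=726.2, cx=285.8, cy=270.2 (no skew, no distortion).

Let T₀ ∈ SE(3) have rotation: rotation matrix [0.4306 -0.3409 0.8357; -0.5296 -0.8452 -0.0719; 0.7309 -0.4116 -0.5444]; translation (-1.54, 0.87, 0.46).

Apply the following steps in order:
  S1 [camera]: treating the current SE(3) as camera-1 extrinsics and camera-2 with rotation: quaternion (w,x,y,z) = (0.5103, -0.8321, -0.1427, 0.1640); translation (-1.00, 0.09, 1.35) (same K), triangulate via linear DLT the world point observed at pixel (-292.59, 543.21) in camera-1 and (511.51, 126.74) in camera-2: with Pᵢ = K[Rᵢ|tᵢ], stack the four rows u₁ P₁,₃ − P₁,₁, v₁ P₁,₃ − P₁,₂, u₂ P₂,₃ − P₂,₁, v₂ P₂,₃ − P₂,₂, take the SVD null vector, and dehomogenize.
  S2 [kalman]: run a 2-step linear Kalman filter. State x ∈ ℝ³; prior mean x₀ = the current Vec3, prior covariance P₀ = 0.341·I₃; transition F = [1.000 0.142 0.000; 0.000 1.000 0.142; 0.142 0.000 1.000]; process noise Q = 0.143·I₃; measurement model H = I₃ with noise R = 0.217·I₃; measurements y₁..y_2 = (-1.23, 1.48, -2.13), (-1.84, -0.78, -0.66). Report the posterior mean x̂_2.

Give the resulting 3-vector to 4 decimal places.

after S1 (triangulate): (1.2733, -0.8364, -1.8862)
after S2 (kf_track): (-1.2069, -0.3058, -1.3069)

result = (-1.2069, -0.3058, -1.3069)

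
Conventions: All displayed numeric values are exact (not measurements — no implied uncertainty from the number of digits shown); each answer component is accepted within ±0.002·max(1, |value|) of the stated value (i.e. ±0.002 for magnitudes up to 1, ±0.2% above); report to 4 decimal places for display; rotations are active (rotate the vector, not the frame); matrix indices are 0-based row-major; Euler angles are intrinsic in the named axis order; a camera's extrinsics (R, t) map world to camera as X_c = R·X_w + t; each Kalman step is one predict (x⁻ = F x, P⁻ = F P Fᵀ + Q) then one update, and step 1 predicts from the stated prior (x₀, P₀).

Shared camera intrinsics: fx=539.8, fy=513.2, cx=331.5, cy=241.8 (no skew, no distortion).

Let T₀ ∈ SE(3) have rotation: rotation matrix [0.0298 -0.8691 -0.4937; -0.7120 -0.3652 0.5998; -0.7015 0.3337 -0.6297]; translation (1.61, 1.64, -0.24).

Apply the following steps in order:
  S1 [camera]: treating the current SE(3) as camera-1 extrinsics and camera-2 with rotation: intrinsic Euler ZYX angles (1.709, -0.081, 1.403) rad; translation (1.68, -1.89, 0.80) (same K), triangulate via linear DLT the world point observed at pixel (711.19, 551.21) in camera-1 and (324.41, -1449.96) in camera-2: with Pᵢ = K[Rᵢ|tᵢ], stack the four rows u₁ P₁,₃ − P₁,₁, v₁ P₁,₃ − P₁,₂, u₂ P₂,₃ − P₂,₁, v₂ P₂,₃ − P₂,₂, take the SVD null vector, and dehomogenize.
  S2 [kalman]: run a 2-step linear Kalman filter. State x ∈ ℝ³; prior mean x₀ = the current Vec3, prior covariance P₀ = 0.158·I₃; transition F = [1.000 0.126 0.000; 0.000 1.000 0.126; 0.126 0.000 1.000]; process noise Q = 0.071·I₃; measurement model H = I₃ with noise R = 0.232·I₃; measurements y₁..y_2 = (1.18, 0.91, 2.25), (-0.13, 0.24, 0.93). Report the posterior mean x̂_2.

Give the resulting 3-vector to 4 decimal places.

result = (-0.0737, 0.6418, 0.4665)

after S1 (triangulate): (-1.7626, 0.8609, -1.8446)
after S2 (kf_track): (-0.0737, 0.6418, 0.4665)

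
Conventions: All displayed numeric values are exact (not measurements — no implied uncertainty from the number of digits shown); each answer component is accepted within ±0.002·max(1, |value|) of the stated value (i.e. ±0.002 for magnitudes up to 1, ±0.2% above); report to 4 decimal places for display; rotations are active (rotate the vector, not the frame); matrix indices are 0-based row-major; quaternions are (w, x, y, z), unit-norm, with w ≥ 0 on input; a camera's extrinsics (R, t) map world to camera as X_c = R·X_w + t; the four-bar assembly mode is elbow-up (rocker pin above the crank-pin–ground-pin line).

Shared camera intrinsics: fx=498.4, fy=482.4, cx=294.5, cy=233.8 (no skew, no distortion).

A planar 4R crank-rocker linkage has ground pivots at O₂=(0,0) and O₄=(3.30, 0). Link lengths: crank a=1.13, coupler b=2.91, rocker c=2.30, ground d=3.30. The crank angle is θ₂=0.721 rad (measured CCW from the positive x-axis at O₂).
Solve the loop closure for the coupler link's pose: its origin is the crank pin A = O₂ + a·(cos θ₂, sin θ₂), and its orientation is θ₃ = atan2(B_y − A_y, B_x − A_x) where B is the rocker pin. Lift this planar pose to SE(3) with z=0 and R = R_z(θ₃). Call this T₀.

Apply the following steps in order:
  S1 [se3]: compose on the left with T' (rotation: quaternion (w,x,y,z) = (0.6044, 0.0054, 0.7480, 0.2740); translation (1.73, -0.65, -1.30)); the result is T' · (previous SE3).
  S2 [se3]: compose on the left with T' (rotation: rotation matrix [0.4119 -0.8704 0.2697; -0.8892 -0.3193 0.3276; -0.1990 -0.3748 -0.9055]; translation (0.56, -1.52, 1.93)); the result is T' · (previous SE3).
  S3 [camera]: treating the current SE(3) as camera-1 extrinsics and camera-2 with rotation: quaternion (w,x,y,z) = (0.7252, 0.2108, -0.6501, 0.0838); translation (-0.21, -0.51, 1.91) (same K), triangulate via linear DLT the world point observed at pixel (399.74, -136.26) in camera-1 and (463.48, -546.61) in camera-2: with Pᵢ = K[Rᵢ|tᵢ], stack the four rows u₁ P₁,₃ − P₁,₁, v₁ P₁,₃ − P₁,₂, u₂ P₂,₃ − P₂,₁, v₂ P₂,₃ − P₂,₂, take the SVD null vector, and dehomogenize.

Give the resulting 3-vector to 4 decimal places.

source (fourbar_fk): coupler pose = R=[0.8455 -0.5340 0.0000; 0.5340 0.8455 0.0000; 0.0000 0.0000 1.0000], t=(0.8488, 0.7460, 0.0000)
after S1 (compose_se3): R=[-0.4002 -0.1294 0.9072; 0.7407 0.5372 0.4034; -0.5396 0.8334 -0.1192], t=(1.2604, 0.2719, -1.7544)
after S2 (compose_se3): R=[-0.9551 -0.2961 -0.0096; -0.0574 0.2166 -0.9746; 0.2907 -0.9303 -0.2238], t=(0.3693, -3.3023, 3.1658)
after S3 (triangulate): (-0.0962, -1.9877, 0.0858)

result = (-0.0962, -1.9877, 0.0858)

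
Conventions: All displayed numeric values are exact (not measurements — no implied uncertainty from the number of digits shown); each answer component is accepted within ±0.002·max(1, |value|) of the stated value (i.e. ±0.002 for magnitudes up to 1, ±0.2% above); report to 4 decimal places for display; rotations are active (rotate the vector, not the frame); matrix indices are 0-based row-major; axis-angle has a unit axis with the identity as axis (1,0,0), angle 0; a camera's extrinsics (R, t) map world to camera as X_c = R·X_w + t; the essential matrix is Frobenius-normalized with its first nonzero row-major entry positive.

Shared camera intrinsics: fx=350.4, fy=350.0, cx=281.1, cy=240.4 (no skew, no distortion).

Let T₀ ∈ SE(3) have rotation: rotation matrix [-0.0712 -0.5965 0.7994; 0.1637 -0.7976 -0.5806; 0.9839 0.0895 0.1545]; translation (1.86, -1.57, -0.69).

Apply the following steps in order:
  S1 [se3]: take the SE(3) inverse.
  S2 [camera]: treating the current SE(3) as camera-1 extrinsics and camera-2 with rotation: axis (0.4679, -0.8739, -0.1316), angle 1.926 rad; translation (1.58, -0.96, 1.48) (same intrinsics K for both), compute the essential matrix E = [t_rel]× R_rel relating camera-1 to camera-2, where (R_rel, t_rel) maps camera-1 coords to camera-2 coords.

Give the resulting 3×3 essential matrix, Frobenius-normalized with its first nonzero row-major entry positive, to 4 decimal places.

matrix = [0.1670 0.4943 0.2265; -0.1939 0.4902 -0.0598; -0.4962 0.0664 -0.3799]

after S1 (invert_se3): R=[-0.0712 0.1637 0.9839; -0.5965 -0.7976 0.0895; 0.7994 -0.5806 0.1545], t=(1.0684, -0.0809, -2.2918)
after S2 (essential): [0.1670 0.4943 0.2265; -0.1939 0.4902 -0.0598; -0.4962 0.0664 -0.3799]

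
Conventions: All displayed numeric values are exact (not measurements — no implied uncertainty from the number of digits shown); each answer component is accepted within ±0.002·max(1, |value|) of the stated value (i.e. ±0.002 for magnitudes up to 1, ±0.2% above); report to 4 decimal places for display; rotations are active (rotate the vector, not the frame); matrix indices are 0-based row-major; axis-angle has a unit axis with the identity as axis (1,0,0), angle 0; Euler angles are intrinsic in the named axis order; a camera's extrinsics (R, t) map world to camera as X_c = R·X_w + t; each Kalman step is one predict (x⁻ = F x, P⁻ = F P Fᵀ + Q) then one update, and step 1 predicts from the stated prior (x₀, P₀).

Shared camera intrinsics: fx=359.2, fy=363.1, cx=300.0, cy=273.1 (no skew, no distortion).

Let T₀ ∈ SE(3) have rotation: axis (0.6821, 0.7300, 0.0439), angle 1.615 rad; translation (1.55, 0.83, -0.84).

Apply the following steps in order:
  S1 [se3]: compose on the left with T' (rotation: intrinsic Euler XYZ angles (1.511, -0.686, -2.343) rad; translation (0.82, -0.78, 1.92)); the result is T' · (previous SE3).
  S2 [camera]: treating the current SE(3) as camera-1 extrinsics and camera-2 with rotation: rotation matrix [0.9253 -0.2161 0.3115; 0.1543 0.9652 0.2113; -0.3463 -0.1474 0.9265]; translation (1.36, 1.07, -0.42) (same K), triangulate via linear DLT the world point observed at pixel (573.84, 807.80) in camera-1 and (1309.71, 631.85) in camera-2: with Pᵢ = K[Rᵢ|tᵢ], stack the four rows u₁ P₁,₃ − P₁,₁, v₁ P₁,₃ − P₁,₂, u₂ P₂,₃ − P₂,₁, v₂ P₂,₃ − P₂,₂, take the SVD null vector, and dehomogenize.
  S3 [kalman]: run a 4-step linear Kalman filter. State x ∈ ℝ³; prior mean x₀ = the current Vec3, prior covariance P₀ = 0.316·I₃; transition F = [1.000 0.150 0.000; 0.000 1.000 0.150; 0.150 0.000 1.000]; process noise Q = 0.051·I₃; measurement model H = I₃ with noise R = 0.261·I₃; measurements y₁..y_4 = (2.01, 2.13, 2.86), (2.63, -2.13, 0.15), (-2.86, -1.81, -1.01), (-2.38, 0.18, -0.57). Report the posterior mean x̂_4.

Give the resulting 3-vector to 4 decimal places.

after S1 (compose_se3): R=[0.5163 -0.4259 -0.7430; 0.4361 -0.6159 0.6561; -0.7371 -0.6628 -0.1322], t=(0.9754, 0.0757, 0.1763)
after S2 (triangulate): (-0.2068, -0.6883, 0.8773)
after S3 (kf_track): (-1.1281, -0.6024, -0.0744)

result = (-1.1281, -0.6024, -0.0744)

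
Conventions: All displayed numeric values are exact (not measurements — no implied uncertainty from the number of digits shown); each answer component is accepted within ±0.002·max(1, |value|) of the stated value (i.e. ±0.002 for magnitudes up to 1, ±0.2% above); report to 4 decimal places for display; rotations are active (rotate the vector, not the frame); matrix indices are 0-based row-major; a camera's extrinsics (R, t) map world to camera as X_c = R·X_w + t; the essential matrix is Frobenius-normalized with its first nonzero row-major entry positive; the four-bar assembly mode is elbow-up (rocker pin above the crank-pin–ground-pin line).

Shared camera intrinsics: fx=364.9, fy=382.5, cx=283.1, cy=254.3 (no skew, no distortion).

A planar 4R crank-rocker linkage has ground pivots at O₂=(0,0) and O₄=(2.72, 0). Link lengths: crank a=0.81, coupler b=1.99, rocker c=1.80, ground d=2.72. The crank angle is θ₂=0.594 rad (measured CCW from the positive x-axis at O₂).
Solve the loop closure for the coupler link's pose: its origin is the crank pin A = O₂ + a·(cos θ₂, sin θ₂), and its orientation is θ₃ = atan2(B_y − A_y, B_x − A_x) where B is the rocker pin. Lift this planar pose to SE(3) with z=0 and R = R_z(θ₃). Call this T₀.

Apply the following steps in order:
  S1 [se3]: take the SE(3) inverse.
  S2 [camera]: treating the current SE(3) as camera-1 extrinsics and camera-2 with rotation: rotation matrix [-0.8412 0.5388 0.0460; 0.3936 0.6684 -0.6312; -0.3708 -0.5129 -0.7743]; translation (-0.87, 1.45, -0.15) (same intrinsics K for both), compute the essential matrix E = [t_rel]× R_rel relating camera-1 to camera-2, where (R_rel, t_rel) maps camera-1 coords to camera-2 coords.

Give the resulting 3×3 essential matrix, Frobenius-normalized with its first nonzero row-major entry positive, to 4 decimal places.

source (fourbar_fk): coupler pose = R=[0.7696 -0.6386 0.0000; 0.6386 0.7696 0.0000; 0.0000 0.0000 1.0000], t=(0.6713, 0.4533, 0.0000)
after S1 (invert_se3): R=[0.7696 0.6386 0.0000; -0.6386 0.7696 0.0000; 0.0000 0.0000 1.0000], t=(-0.8061, 0.0798, 0.0000)
after S2 (essential): [0.2260 0.0444 0.5714; 0.1568 0.2300 0.2771; 0.0748 0.6509 -0.1920]

matrix = [0.2260 0.0444 0.5714; 0.1568 0.2300 0.2771; 0.0748 0.6509 -0.1920]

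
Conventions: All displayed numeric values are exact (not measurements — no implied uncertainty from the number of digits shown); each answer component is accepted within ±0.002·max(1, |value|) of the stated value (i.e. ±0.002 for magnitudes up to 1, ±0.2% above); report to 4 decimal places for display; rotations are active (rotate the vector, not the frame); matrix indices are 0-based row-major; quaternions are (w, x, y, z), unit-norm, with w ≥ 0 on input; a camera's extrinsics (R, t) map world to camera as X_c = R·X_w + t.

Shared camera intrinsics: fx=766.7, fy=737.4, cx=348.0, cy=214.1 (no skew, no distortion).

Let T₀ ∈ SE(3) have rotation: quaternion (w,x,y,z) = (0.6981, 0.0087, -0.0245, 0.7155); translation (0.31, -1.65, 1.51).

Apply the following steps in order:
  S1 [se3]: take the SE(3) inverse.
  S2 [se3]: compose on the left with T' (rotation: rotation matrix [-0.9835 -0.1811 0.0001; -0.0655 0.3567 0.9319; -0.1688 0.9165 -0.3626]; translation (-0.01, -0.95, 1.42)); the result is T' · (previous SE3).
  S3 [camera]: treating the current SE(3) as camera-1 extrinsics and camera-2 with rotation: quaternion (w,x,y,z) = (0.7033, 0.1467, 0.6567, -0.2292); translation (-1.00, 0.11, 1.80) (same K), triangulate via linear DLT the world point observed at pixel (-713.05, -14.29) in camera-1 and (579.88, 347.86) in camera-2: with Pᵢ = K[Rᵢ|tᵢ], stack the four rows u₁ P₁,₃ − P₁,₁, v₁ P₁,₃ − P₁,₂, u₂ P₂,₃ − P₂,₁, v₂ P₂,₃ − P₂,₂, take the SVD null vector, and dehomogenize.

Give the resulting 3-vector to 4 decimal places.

after S1 (invert_se3): R=[-0.0251 0.9986 0.0467; -0.9994 -0.0241 -0.0229; -0.0218 -0.0472 0.9986], t=(1.5850, 0.3047, -1.5791)
after S2 (compose_se3): R=[0.2057 -0.9777 -0.0416; -0.3751 -0.1180 0.9194; -0.9039 -0.1735 -0.3910], t=(-1.6242, -2.4168, 2.0044)
after S3 (triangulate): (-1.2015, 1.2425, 1.5312)

result = (-1.2015, 1.2425, 1.5312)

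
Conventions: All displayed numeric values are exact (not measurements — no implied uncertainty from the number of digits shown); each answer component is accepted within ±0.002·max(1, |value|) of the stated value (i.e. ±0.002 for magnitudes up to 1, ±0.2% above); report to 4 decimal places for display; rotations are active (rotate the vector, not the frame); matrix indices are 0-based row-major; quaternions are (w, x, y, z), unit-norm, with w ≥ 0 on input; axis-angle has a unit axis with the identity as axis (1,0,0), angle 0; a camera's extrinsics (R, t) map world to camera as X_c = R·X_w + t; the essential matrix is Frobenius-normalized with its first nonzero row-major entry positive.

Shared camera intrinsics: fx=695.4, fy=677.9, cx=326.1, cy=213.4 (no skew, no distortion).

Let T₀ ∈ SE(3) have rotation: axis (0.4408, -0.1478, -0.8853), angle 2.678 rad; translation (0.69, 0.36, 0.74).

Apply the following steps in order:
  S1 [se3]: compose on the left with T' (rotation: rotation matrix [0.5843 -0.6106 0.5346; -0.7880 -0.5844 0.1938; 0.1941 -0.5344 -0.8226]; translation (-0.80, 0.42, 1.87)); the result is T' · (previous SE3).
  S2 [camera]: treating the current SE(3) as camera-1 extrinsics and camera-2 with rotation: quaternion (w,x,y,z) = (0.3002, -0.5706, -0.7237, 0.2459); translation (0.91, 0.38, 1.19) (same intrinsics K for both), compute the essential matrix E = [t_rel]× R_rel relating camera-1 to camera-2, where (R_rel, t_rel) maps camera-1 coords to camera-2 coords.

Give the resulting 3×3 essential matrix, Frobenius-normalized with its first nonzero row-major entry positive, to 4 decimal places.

after S1 (compose_se3): R=[-0.3502 0.9180 -0.1859; 0.5878 0.3700 0.7195; 0.7293 0.1427 -0.6692], t=(-0.2211, -0.1907, 1.2028)
after S2 (essential): [0.2780 0.0530 -0.4580; 0.5409 0.1821 -0.0637; 0.2769 0.1470 0.5312]

matrix = [0.2780 0.0530 -0.4580; 0.5409 0.1821 -0.0637; 0.2769 0.1470 0.5312]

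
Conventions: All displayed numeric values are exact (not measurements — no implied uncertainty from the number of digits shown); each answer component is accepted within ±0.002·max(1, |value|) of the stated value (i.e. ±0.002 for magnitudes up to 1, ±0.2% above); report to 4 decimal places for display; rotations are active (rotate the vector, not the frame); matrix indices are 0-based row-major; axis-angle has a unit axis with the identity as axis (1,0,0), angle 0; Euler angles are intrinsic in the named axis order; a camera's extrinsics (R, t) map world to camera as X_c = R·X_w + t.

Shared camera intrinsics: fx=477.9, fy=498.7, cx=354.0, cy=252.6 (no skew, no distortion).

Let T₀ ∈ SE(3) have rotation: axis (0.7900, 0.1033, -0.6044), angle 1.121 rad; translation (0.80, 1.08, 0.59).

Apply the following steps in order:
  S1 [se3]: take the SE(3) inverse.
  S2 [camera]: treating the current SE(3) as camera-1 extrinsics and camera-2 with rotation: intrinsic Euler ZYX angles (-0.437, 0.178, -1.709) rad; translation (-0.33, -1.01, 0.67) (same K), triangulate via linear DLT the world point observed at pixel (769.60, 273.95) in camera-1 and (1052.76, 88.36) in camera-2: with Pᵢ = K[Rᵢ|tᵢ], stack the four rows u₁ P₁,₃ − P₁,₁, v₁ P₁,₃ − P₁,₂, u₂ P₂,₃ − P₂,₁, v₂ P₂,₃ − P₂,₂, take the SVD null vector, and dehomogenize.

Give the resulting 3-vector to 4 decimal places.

after S1 (invert_se3): R=[0.7875 -0.4981 -0.3629; 0.5904 0.4408 0.6761; -0.1769 -0.7467 0.6412], t=(0.1221, -1.3473, 0.5696)
after S2 (triangulate): (1.9687, -1.4646, 1.3671)

result = (1.9687, -1.4646, 1.3671)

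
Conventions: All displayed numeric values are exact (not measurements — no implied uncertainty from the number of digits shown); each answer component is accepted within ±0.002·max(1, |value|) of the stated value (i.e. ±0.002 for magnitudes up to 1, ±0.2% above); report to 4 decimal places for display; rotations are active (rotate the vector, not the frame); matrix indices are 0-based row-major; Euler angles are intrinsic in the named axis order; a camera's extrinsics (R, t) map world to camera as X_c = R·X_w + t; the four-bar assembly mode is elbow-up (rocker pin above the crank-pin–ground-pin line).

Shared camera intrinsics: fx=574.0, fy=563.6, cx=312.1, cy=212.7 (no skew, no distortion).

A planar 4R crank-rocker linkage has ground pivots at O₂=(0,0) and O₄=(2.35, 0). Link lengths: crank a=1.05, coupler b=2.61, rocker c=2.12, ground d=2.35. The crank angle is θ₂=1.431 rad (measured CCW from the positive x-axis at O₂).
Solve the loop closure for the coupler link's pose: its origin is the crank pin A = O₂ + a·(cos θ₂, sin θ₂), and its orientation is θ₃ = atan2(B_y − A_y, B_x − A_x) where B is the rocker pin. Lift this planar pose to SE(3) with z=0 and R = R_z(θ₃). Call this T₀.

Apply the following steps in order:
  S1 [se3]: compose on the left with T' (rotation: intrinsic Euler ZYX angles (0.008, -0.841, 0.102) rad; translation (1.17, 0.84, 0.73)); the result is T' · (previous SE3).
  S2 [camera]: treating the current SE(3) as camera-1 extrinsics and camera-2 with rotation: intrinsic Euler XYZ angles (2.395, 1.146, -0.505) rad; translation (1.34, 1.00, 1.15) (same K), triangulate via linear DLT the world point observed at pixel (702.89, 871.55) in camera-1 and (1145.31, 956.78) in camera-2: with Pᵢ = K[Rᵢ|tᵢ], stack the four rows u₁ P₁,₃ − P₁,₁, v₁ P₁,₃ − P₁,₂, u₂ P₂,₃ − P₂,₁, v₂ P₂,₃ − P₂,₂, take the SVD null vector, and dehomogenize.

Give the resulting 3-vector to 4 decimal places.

source (fourbar_fk): coupler pose = R=[0.9116 -0.4111 0.0000; 0.4111 0.9116 0.0000; 0.0000 0.0000 1.0000], t=(0.1463, 1.0398, 0.0000)
after S1 (compose_se3): R=[0.5733 -0.3505 -0.7406; 0.4136 0.9041 -0.1078; 0.7073 -0.2445 0.6633], t=(1.1804, 1.8745, 0.9096)
after S2 (triangulate): (1.7884, 0.3508, 0.5541)

result = (1.7884, 0.3508, 0.5541)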